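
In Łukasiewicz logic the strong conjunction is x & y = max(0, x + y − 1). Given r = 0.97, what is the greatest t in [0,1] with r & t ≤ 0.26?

0.29

The residuum of the Łukasiewicz t-norm gives the supremum: min(1, 1 − 0.97 + 0.26).
1 − 0.97 + 0.26 = 0.29, so t = min(1, 0.29) = 0.29.
Check: 0.97 & 0.29 = max(0, 0.26) = 0.26 ≤ 0.26.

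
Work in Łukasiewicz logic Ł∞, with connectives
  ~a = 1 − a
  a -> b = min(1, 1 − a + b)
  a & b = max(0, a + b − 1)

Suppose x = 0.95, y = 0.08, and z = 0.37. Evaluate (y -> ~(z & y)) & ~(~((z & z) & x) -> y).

0.92

z & y = max(0, 0.37 + 0.08 − 1) = max(0, -0.55) = 0.00
~(z & y) = 1 − 0.00 = 1.00
y -> ~(z & y) = min(1, 1 − 0.08 + 1.00) = min(1, 1.92) = 1.00
z & z = max(0, 0.37 + 0.37 − 1) = max(0, -0.26) = 0.00
(z & z) & x = max(0, 0.00 + 0.95 − 1) = max(0, -0.05) = 0.00
~((z & z) & x) = 1 − 0.00 = 1.00
~((z & z) & x) -> y = min(1, 1 − 1.00 + 0.08) = min(1, 0.08) = 0.08
~(~((z & z) & x) -> y) = 1 − 0.08 = 0.92
(y -> ~(z & y)) & ~(~((z & z) & x) -> y) = max(0, 1.00 + 0.92 − 1) = max(0, 0.92) = 0.92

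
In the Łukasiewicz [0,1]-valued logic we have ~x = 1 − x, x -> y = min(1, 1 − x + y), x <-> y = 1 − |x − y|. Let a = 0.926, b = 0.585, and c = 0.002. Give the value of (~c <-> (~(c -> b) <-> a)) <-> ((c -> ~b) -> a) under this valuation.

0.150

~c = 1 − 0.002 = 0.998
c -> b = min(1, 1 − 0.002 + 0.585) = min(1, 1.583) = 1.000
~(c -> b) = 1 − 1.000 = 0.000
~(c -> b) <-> a = 1 − |0.000 − 0.926| = 1 − 0.926 = 0.074
~c <-> (~(c -> b) <-> a) = 1 − |0.998 − 0.074| = 1 − 0.924 = 0.076
~b = 1 − 0.585 = 0.415
c -> ~b = min(1, 1 − 0.002 + 0.415) = min(1, 1.413) = 1.000
(c -> ~b) -> a = min(1, 1 − 1.000 + 0.926) = min(1, 0.926) = 0.926
(~c <-> (~(c -> b) <-> a)) <-> ((c -> ~b) -> a) = 1 − |0.076 − 0.926| = 1 − 0.850 = 0.150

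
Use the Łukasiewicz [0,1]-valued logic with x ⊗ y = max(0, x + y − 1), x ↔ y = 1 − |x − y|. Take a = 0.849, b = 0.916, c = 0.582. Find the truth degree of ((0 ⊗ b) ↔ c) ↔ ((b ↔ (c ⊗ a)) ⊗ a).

0 ⊗ b = max(0, 0.000 + 0.916 − 1) = max(0, -0.084) = 0.000
(0 ⊗ b) ↔ c = 1 − |0.000 − 0.582| = 1 − 0.582 = 0.418
c ⊗ a = max(0, 0.582 + 0.849 − 1) = max(0, 0.431) = 0.431
b ↔ (c ⊗ a) = 1 − |0.916 − 0.431| = 1 − 0.485 = 0.515
(b ↔ (c ⊗ a)) ⊗ a = max(0, 0.515 + 0.849 − 1) = max(0, 0.364) = 0.364
((0 ⊗ b) ↔ c) ↔ ((b ↔ (c ⊗ a)) ⊗ a) = 1 − |0.418 − 0.364| = 1 − 0.054 = 0.946

0.946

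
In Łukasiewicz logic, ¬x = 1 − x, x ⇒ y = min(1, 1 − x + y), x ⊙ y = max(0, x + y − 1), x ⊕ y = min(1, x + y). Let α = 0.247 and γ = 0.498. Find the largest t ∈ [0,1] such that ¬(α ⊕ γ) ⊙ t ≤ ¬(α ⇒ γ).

α ⊕ γ = min(1, 0.247 + 0.498) = min(1, 0.745) = 0.745
¬(α ⊕ γ) = 1 − 0.745 = 0.255
So the left factor is ¬(α ⊕ γ) = 0.255.
α ⇒ γ = min(1, 1 − 0.247 + 0.498) = min(1, 1.251) = 1.000
¬(α ⇒ γ) = 1 − 1.000 = 0.000
So the right-hand bound is ¬(α ⇒ γ) = 0.000.
The residuum of the Łukasiewicz t-norm gives the supremum: min(1, 1 − 0.255 + 0.000).
1 − 0.255 + 0.000 = 0.745, so t = min(1, 0.745) = 0.745.
Check: 0.255 ⊙ 0.745 = max(0, 0.000) = 0.000 ≤ 0.000.

0.745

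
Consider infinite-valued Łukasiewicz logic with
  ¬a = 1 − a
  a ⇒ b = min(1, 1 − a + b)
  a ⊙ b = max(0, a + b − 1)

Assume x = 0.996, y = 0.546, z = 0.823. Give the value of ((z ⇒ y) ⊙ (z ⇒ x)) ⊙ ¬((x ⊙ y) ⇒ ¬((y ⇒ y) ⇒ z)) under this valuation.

z ⇒ y = min(1, 1 − 0.823 + 0.546) = min(1, 0.723) = 0.723
z ⇒ x = min(1, 1 − 0.823 + 0.996) = min(1, 1.173) = 1.000
(z ⇒ y) ⊙ (z ⇒ x) = max(0, 0.723 + 1.000 − 1) = max(0, 0.723) = 0.723
x ⊙ y = max(0, 0.996 + 0.546 − 1) = max(0, 0.542) = 0.542
y ⇒ y = min(1, 1 − 0.546 + 0.546) = min(1, 1.000) = 1.000
(y ⇒ y) ⇒ z = min(1, 1 − 1.000 + 0.823) = min(1, 0.823) = 0.823
¬((y ⇒ y) ⇒ z) = 1 − 0.823 = 0.177
(x ⊙ y) ⇒ ¬((y ⇒ y) ⇒ z) = min(1, 1 − 0.542 + 0.177) = min(1, 0.635) = 0.635
¬((x ⊙ y) ⇒ ¬((y ⇒ y) ⇒ z)) = 1 − 0.635 = 0.365
((z ⇒ y) ⊙ (z ⇒ x)) ⊙ ¬((x ⊙ y) ⇒ ¬((y ⇒ y) ⇒ z)) = max(0, 0.723 + 0.365 − 1) = max(0, 0.088) = 0.088

0.088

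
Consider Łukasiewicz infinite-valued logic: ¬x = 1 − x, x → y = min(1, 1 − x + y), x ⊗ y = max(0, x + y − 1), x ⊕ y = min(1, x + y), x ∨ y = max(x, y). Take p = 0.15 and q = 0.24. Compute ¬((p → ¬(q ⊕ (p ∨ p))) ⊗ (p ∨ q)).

0.76

p ∨ p = max(0.15, 0.15) = 0.15
q ⊕ (p ∨ p) = min(1, 0.24 + 0.15) = min(1, 0.39) = 0.39
¬(q ⊕ (p ∨ p)) = 1 − 0.39 = 0.61
p → ¬(q ⊕ (p ∨ p)) = min(1, 1 − 0.15 + 0.61) = min(1, 1.46) = 1.00
p ∨ q = max(0.15, 0.24) = 0.24
(p → ¬(q ⊕ (p ∨ p))) ⊗ (p ∨ q) = max(0, 1.00 + 0.24 − 1) = max(0, 0.24) = 0.24
¬((p → ¬(q ⊕ (p ∨ p))) ⊗ (p ∨ q)) = 1 − 0.24 = 0.76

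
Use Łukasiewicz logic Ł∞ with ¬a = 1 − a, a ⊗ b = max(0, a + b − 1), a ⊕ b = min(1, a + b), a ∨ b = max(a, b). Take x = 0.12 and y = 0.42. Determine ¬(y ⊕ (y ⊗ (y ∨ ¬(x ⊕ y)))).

x ⊕ y = min(1, 0.12 + 0.42) = min(1, 0.54) = 0.54
¬(x ⊕ y) = 1 − 0.54 = 0.46
y ∨ ¬(x ⊕ y) = max(0.42, 0.46) = 0.46
y ⊗ (y ∨ ¬(x ⊕ y)) = max(0, 0.42 + 0.46 − 1) = max(0, -0.12) = 0.00
y ⊕ (y ⊗ (y ∨ ¬(x ⊕ y))) = min(1, 0.42 + 0.00) = min(1, 0.42) = 0.42
¬(y ⊕ (y ⊗ (y ∨ ¬(x ⊕ y)))) = 1 − 0.42 = 0.58

0.58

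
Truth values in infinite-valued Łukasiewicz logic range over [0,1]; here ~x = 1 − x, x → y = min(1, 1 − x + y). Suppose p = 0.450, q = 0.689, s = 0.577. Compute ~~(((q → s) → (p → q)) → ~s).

0.423

q → s = min(1, 1 − 0.689 + 0.577) = min(1, 0.888) = 0.888
p → q = min(1, 1 − 0.450 + 0.689) = min(1, 1.239) = 1.000
(q → s) → (p → q) = min(1, 1 − 0.888 + 1.000) = min(1, 1.112) = 1.000
~s = 1 − 0.577 = 0.423
((q → s) → (p → q)) → ~s = min(1, 1 − 1.000 + 0.423) = min(1, 0.423) = 0.423
~(((q → s) → (p → q)) → ~s) = 1 − 0.423 = 0.577
~~(((q → s) → (p → q)) → ~s) = 1 − 0.577 = 0.423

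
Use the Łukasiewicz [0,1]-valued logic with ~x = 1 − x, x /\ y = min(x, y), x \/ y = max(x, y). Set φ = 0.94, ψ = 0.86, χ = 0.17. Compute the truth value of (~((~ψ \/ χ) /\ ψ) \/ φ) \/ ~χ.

0.94

~ψ = 1 − 0.86 = 0.14
~ψ \/ χ = max(0.14, 0.17) = 0.17
(~ψ \/ χ) /\ ψ = min(0.17, 0.86) = 0.17
~((~ψ \/ χ) /\ ψ) = 1 − 0.17 = 0.83
~((~ψ \/ χ) /\ ψ) \/ φ = max(0.83, 0.94) = 0.94
~χ = 1 − 0.17 = 0.83
(~((~ψ \/ χ) /\ ψ) \/ φ) \/ ~χ = max(0.94, 0.83) = 0.94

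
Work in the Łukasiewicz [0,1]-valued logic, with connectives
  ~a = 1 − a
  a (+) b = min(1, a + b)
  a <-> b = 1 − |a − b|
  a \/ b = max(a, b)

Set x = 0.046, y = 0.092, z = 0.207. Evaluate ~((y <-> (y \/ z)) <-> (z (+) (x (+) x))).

y \/ z = max(0.092, 0.207) = 0.207
y <-> (y \/ z) = 1 − |0.092 − 0.207| = 1 − 0.115 = 0.885
x (+) x = min(1, 0.046 + 0.046) = min(1, 0.092) = 0.092
z (+) (x (+) x) = min(1, 0.207 + 0.092) = min(1, 0.299) = 0.299
(y <-> (y \/ z)) <-> (z (+) (x (+) x)) = 1 − |0.885 − 0.299| = 1 − 0.586 = 0.414
~((y <-> (y \/ z)) <-> (z (+) (x (+) x))) = 1 − 0.414 = 0.586

0.586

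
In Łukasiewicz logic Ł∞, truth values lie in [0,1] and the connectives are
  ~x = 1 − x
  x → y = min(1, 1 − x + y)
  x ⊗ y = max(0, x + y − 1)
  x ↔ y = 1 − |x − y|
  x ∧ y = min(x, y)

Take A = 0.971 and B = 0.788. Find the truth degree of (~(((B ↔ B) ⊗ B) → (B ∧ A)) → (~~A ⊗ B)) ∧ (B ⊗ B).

0.576

B ↔ B = 1 − |0.788 − 0.788| = 1 − 0.000 = 1.000
(B ↔ B) ⊗ B = max(0, 1.000 + 0.788 − 1) = max(0, 0.788) = 0.788
B ∧ A = min(0.788, 0.971) = 0.788
((B ↔ B) ⊗ B) → (B ∧ A) = min(1, 1 − 0.788 + 0.788) = min(1, 1.000) = 1.000
~(((B ↔ B) ⊗ B) → (B ∧ A)) = 1 − 1.000 = 0.000
~A = 1 − 0.971 = 0.029
~~A = 1 − 0.029 = 0.971
~~A ⊗ B = max(0, 0.971 + 0.788 − 1) = max(0, 0.759) = 0.759
~(((B ↔ B) ⊗ B) → (B ∧ A)) → (~~A ⊗ B) = min(1, 1 − 0.000 + 0.759) = min(1, 1.759) = 1.000
B ⊗ B = max(0, 0.788 + 0.788 − 1) = max(0, 0.576) = 0.576
(~(((B ↔ B) ⊗ B) → (B ∧ A)) → (~~A ⊗ B)) ∧ (B ⊗ B) = min(1.000, 0.576) = 0.576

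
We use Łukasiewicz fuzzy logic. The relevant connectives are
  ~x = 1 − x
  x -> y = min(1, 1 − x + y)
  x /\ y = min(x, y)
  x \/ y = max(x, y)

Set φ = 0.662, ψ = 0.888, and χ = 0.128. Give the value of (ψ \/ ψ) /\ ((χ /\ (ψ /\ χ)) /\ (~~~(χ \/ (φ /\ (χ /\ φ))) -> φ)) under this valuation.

ψ \/ ψ = max(0.888, 0.888) = 0.888
ψ /\ χ = min(0.888, 0.128) = 0.128
χ /\ (ψ /\ χ) = min(0.128, 0.128) = 0.128
χ /\ φ = min(0.128, 0.662) = 0.128
φ /\ (χ /\ φ) = min(0.662, 0.128) = 0.128
χ \/ (φ /\ (χ /\ φ)) = max(0.128, 0.128) = 0.128
~(χ \/ (φ /\ (χ /\ φ))) = 1 − 0.128 = 0.872
~~(χ \/ (φ /\ (χ /\ φ))) = 1 − 0.872 = 0.128
~~~(χ \/ (φ /\ (χ /\ φ))) = 1 − 0.128 = 0.872
~~~(χ \/ (φ /\ (χ /\ φ))) -> φ = min(1, 1 − 0.872 + 0.662) = min(1, 0.790) = 0.790
(χ /\ (ψ /\ χ)) /\ (~~~(χ \/ (φ /\ (χ /\ φ))) -> φ) = min(0.128, 0.790) = 0.128
(ψ \/ ψ) /\ ((χ /\ (ψ /\ χ)) /\ (~~~(χ \/ (φ /\ (χ /\ φ))) -> φ)) = min(0.888, 0.128) = 0.128

0.128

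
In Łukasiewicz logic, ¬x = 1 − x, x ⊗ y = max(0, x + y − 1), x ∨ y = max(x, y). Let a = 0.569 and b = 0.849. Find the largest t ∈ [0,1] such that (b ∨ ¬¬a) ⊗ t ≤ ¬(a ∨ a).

¬a = 1 − 0.569 = 0.431
¬¬a = 1 − 0.431 = 0.569
b ∨ ¬¬a = max(0.849, 0.569) = 0.849
So the left factor is b ∨ ¬¬a = 0.849.
a ∨ a = max(0.569, 0.569) = 0.569
¬(a ∨ a) = 1 − 0.569 = 0.431
So the right-hand bound is ¬(a ∨ a) = 0.431.
The residuum of the Łukasiewicz t-norm gives the supremum: min(1, 1 − 0.849 + 0.431).
1 − 0.849 + 0.431 = 0.582, so t = min(1, 0.582) = 0.582.
Check: 0.849 ⊗ 0.582 = max(0, 0.431) = 0.431 ≤ 0.431.

0.582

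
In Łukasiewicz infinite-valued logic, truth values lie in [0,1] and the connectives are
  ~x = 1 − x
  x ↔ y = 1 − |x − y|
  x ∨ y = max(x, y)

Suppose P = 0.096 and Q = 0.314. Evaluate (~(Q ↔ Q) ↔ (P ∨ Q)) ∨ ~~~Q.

0.686

Q ↔ Q = 1 − |0.314 − 0.314| = 1 − 0.000 = 1.000
~(Q ↔ Q) = 1 − 1.000 = 0.000
P ∨ Q = max(0.096, 0.314) = 0.314
~(Q ↔ Q) ↔ (P ∨ Q) = 1 − |0.000 − 0.314| = 1 − 0.314 = 0.686
~Q = 1 − 0.314 = 0.686
~~Q = 1 − 0.686 = 0.314
~~~Q = 1 − 0.314 = 0.686
(~(Q ↔ Q) ↔ (P ∨ Q)) ∨ ~~~Q = max(0.686, 0.686) = 0.686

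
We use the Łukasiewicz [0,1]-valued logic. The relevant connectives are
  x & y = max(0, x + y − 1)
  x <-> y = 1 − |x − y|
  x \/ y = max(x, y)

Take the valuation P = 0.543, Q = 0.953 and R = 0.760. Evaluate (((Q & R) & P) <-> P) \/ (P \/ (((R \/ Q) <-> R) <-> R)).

Q & R = max(0, 0.953 + 0.760 − 1) = max(0, 0.713) = 0.713
(Q & R) & P = max(0, 0.713 + 0.543 − 1) = max(0, 0.256) = 0.256
((Q & R) & P) <-> P = 1 − |0.256 − 0.543| = 1 − 0.287 = 0.713
R \/ Q = max(0.760, 0.953) = 0.953
(R \/ Q) <-> R = 1 − |0.953 − 0.760| = 1 − 0.193 = 0.807
((R \/ Q) <-> R) <-> R = 1 − |0.807 − 0.760| = 1 − 0.047 = 0.953
P \/ (((R \/ Q) <-> R) <-> R) = max(0.543, 0.953) = 0.953
(((Q & R) & P) <-> P) \/ (P \/ (((R \/ Q) <-> R) <-> R)) = max(0.713, 0.953) = 0.953

0.953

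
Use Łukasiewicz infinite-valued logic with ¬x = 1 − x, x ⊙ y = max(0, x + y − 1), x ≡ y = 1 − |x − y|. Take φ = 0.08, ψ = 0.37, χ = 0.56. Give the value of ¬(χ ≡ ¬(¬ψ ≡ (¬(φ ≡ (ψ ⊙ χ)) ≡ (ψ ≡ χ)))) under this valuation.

0.20

¬ψ = 1 − 0.37 = 0.63
ψ ⊙ χ = max(0, 0.37 + 0.56 − 1) = max(0, -0.07) = 0.00
φ ≡ (ψ ⊙ χ) = 1 − |0.08 − 0.00| = 1 − 0.08 = 0.92
¬(φ ≡ (ψ ⊙ χ)) = 1 − 0.92 = 0.08
ψ ≡ χ = 1 − |0.37 − 0.56| = 1 − 0.19 = 0.81
¬(φ ≡ (ψ ⊙ χ)) ≡ (ψ ≡ χ) = 1 − |0.08 − 0.81| = 1 − 0.73 = 0.27
¬ψ ≡ (¬(φ ≡ (ψ ⊙ χ)) ≡ (ψ ≡ χ)) = 1 − |0.63 − 0.27| = 1 − 0.36 = 0.64
¬(¬ψ ≡ (¬(φ ≡ (ψ ⊙ χ)) ≡ (ψ ≡ χ))) = 1 − 0.64 = 0.36
χ ≡ ¬(¬ψ ≡ (¬(φ ≡ (ψ ⊙ χ)) ≡ (ψ ≡ χ))) = 1 − |0.56 − 0.36| = 1 − 0.20 = 0.80
¬(χ ≡ ¬(¬ψ ≡ (¬(φ ≡ (ψ ⊙ χ)) ≡ (ψ ≡ χ)))) = 1 − 0.80 = 0.20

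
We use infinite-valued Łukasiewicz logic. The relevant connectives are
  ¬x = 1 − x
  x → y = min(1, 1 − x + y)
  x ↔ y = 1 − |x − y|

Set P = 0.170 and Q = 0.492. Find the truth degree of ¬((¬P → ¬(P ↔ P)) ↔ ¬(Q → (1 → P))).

¬P = 1 − 0.170 = 0.830
P ↔ P = 1 − |0.170 − 0.170| = 1 − 0.000 = 1.000
¬(P ↔ P) = 1 − 1.000 = 0.000
¬P → ¬(P ↔ P) = min(1, 1 − 0.830 + 0.000) = min(1, 0.170) = 0.170
1 → P = min(1, 1 − 1.000 + 0.170) = min(1, 0.170) = 0.170
Q → (1 → P) = min(1, 1 − 0.492 + 0.170) = min(1, 0.678) = 0.678
¬(Q → (1 → P)) = 1 − 0.678 = 0.322
(¬P → ¬(P ↔ P)) ↔ ¬(Q → (1 → P)) = 1 − |0.170 − 0.322| = 1 − 0.152 = 0.848
¬((¬P → ¬(P ↔ P)) ↔ ¬(Q → (1 → P))) = 1 − 0.848 = 0.152

0.152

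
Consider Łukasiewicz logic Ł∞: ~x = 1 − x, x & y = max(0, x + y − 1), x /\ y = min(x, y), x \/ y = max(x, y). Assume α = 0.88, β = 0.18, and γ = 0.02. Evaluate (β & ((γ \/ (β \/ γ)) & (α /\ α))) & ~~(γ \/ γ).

0.00

β \/ γ = max(0.18, 0.02) = 0.18
γ \/ (β \/ γ) = max(0.02, 0.18) = 0.18
α /\ α = min(0.88, 0.88) = 0.88
(γ \/ (β \/ γ)) & (α /\ α) = max(0, 0.18 + 0.88 − 1) = max(0, 0.06) = 0.06
β & ((γ \/ (β \/ γ)) & (α /\ α)) = max(0, 0.18 + 0.06 − 1) = max(0, -0.76) = 0.00
γ \/ γ = max(0.02, 0.02) = 0.02
~(γ \/ γ) = 1 − 0.02 = 0.98
~~(γ \/ γ) = 1 − 0.98 = 0.02
(β & ((γ \/ (β \/ γ)) & (α /\ α))) & ~~(γ \/ γ) = max(0, 0.00 + 0.02 − 1) = max(0, -0.98) = 0.00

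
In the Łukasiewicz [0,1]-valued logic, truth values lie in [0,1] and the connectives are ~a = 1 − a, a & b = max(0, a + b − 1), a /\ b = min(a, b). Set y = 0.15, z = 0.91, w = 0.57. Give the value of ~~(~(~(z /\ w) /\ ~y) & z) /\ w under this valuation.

z /\ w = min(0.91, 0.57) = 0.57
~(z /\ w) = 1 − 0.57 = 0.43
~y = 1 − 0.15 = 0.85
~(z /\ w) /\ ~y = min(0.43, 0.85) = 0.43
~(~(z /\ w) /\ ~y) = 1 − 0.43 = 0.57
~(~(z /\ w) /\ ~y) & z = max(0, 0.57 + 0.91 − 1) = max(0, 0.48) = 0.48
~(~(~(z /\ w) /\ ~y) & z) = 1 − 0.48 = 0.52
~~(~(~(z /\ w) /\ ~y) & z) = 1 − 0.52 = 0.48
~~(~(~(z /\ w) /\ ~y) & z) /\ w = min(0.48, 0.57) = 0.48

0.48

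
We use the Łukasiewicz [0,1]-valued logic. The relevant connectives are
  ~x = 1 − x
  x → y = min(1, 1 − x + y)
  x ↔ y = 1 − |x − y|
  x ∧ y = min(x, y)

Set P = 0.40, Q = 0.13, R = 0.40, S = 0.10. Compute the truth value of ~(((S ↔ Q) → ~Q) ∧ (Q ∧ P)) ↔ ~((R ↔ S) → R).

0.43

S ↔ Q = 1 − |0.10 − 0.13| = 1 − 0.03 = 0.97
~Q = 1 − 0.13 = 0.87
(S ↔ Q) → ~Q = min(1, 1 − 0.97 + 0.87) = min(1, 0.90) = 0.90
Q ∧ P = min(0.13, 0.40) = 0.13
((S ↔ Q) → ~Q) ∧ (Q ∧ P) = min(0.90, 0.13) = 0.13
~(((S ↔ Q) → ~Q) ∧ (Q ∧ P)) = 1 − 0.13 = 0.87
R ↔ S = 1 − |0.40 − 0.10| = 1 − 0.30 = 0.70
(R ↔ S) → R = min(1, 1 − 0.70 + 0.40) = min(1, 0.70) = 0.70
~((R ↔ S) → R) = 1 − 0.70 = 0.30
~(((S ↔ Q) → ~Q) ∧ (Q ∧ P)) ↔ ~((R ↔ S) → R) = 1 − |0.87 − 0.30| = 1 − 0.57 = 0.43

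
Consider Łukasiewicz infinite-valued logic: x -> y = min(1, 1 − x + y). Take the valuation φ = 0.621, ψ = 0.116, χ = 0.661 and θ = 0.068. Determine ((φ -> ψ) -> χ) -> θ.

φ -> ψ = min(1, 1 − 0.621 + 0.116) = min(1, 0.495) = 0.495
(φ -> ψ) -> χ = min(1, 1 − 0.495 + 0.661) = min(1, 1.166) = 1.000
((φ -> ψ) -> χ) -> θ = min(1, 1 − 1.000 + 0.068) = min(1, 0.068) = 0.068

0.068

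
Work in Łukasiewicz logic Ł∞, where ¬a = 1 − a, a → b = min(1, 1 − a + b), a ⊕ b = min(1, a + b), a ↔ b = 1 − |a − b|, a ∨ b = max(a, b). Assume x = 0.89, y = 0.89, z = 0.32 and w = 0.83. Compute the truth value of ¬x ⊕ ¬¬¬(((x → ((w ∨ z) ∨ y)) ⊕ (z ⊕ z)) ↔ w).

0.28

¬x = 1 − 0.89 = 0.11
w ∨ z = max(0.83, 0.32) = 0.83
(w ∨ z) ∨ y = max(0.83, 0.89) = 0.89
x → ((w ∨ z) ∨ y) = min(1, 1 − 0.89 + 0.89) = min(1, 1.00) = 1.00
z ⊕ z = min(1, 0.32 + 0.32) = min(1, 0.64) = 0.64
(x → ((w ∨ z) ∨ y)) ⊕ (z ⊕ z) = min(1, 1.00 + 0.64) = min(1, 1.64) = 1.00
((x → ((w ∨ z) ∨ y)) ⊕ (z ⊕ z)) ↔ w = 1 − |1.00 − 0.83| = 1 − 0.17 = 0.83
¬(((x → ((w ∨ z) ∨ y)) ⊕ (z ⊕ z)) ↔ w) = 1 − 0.83 = 0.17
¬¬(((x → ((w ∨ z) ∨ y)) ⊕ (z ⊕ z)) ↔ w) = 1 − 0.17 = 0.83
¬¬¬(((x → ((w ∨ z) ∨ y)) ⊕ (z ⊕ z)) ↔ w) = 1 − 0.83 = 0.17
¬x ⊕ ¬¬¬(((x → ((w ∨ z) ∨ y)) ⊕ (z ⊕ z)) ↔ w) = min(1, 0.11 + 0.17) = min(1, 0.28) = 0.28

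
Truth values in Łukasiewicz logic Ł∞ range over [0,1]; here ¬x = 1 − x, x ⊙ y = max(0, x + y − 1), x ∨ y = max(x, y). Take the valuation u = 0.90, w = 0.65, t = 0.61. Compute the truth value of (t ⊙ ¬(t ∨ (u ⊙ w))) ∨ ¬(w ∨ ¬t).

0.35

u ⊙ w = max(0, 0.90 + 0.65 − 1) = max(0, 0.55) = 0.55
t ∨ (u ⊙ w) = max(0.61, 0.55) = 0.61
¬(t ∨ (u ⊙ w)) = 1 − 0.61 = 0.39
t ⊙ ¬(t ∨ (u ⊙ w)) = max(0, 0.61 + 0.39 − 1) = max(0, 0.00) = 0.00
¬t = 1 − 0.61 = 0.39
w ∨ ¬t = max(0.65, 0.39) = 0.65
¬(w ∨ ¬t) = 1 − 0.65 = 0.35
(t ⊙ ¬(t ∨ (u ⊙ w))) ∨ ¬(w ∨ ¬t) = max(0.00, 0.35) = 0.35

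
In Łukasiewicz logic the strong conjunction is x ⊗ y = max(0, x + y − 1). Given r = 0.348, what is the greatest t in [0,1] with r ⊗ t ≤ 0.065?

The residuum of the Łukasiewicz t-norm gives the supremum: min(1, 1 − 0.348 + 0.065).
1 − 0.348 + 0.065 = 0.717, so t = min(1, 0.717) = 0.717.
Check: 0.348 ⊗ 0.717 = max(0, 0.065) = 0.065 ≤ 0.065.

0.717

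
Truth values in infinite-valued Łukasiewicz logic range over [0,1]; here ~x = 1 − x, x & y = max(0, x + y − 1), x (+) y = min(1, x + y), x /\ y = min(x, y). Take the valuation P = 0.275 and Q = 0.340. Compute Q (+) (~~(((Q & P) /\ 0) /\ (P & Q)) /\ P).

0.340

Q & P = max(0, 0.340 + 0.275 − 1) = max(0, -0.385) = 0.000
(Q & P) /\ 0 = min(0.000, 0.000) = 0.000
P & Q = max(0, 0.275 + 0.340 − 1) = max(0, -0.385) = 0.000
((Q & P) /\ 0) /\ (P & Q) = min(0.000, 0.000) = 0.000
~(((Q & P) /\ 0) /\ (P & Q)) = 1 − 0.000 = 1.000
~~(((Q & P) /\ 0) /\ (P & Q)) = 1 − 1.000 = 0.000
~~(((Q & P) /\ 0) /\ (P & Q)) /\ P = min(0.000, 0.275) = 0.000
Q (+) (~~(((Q & P) /\ 0) /\ (P & Q)) /\ P) = min(1, 0.340 + 0.000) = min(1, 0.340) = 0.340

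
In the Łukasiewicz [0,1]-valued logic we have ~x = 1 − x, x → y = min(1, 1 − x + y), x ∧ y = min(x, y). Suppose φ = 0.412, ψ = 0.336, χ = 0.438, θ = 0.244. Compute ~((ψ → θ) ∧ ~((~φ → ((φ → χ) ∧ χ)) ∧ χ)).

0.438

ψ → θ = min(1, 1 − 0.336 + 0.244) = min(1, 0.908) = 0.908
~φ = 1 − 0.412 = 0.588
φ → χ = min(1, 1 − 0.412 + 0.438) = min(1, 1.026) = 1.000
(φ → χ) ∧ χ = min(1.000, 0.438) = 0.438
~φ → ((φ → χ) ∧ χ) = min(1, 1 − 0.588 + 0.438) = min(1, 0.850) = 0.850
(~φ → ((φ → χ) ∧ χ)) ∧ χ = min(0.850, 0.438) = 0.438
~((~φ → ((φ → χ) ∧ χ)) ∧ χ) = 1 − 0.438 = 0.562
(ψ → θ) ∧ ~((~φ → ((φ → χ) ∧ χ)) ∧ χ) = min(0.908, 0.562) = 0.562
~((ψ → θ) ∧ ~((~φ → ((φ → χ) ∧ χ)) ∧ χ)) = 1 − 0.562 = 0.438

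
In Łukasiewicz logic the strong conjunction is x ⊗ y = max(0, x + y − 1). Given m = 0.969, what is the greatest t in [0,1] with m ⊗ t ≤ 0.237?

The residuum of the Łukasiewicz t-norm gives the supremum: min(1, 1 − 0.969 + 0.237).
1 − 0.969 + 0.237 = 0.268, so t = min(1, 0.268) = 0.268.
Check: 0.969 ⊗ 0.268 = max(0, 0.237) = 0.237 ≤ 0.237.

0.268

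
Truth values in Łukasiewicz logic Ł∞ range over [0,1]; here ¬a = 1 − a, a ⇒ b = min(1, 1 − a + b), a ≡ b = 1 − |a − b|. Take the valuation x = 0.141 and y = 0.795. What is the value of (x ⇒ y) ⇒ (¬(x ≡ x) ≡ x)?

0.859

x ⇒ y = min(1, 1 − 0.141 + 0.795) = min(1, 1.654) = 1.000
x ≡ x = 1 − |0.141 − 0.141| = 1 − 0.000 = 1.000
¬(x ≡ x) = 1 − 1.000 = 0.000
¬(x ≡ x) ≡ x = 1 − |0.000 − 0.141| = 1 − 0.141 = 0.859
(x ⇒ y) ⇒ (¬(x ≡ x) ≡ x) = min(1, 1 − 1.000 + 0.859) = min(1, 0.859) = 0.859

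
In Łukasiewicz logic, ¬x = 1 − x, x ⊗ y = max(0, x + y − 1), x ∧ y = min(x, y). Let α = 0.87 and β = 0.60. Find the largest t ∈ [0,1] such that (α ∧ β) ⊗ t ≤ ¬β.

0.80

α ∧ β = min(0.87, 0.60) = 0.60
So the left factor is α ∧ β = 0.60.
¬β = 1 − 0.60 = 0.40
So the right-hand bound is ¬β = 0.40.
The residuum of the Łukasiewicz t-norm gives the supremum: min(1, 1 − 0.60 + 0.40).
1 − 0.60 + 0.40 = 0.80, so t = min(1, 0.80) = 0.80.
Check: 0.60 ⊗ 0.80 = max(0, 0.40) = 0.40 ≤ 0.40.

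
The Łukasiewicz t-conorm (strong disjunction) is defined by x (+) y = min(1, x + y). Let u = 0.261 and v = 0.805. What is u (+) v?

u (+) v = min(1, 0.261 + 0.805) = min(1, 1.066) = 1.000
For comparison, the Gödel t-conorm max(x, y) would give 0.805.

1.000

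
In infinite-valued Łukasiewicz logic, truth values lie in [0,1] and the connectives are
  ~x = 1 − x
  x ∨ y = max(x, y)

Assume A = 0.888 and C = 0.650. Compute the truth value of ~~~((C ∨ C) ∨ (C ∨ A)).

C ∨ C = max(0.650, 0.650) = 0.650
C ∨ A = max(0.650, 0.888) = 0.888
(C ∨ C) ∨ (C ∨ A) = max(0.650, 0.888) = 0.888
~((C ∨ C) ∨ (C ∨ A)) = 1 − 0.888 = 0.112
~~((C ∨ C) ∨ (C ∨ A)) = 1 − 0.112 = 0.888
~~~((C ∨ C) ∨ (C ∨ A)) = 1 − 0.888 = 0.112

0.112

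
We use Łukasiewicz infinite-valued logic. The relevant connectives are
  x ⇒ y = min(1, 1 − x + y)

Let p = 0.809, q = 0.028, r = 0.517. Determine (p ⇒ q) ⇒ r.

p ⇒ q = min(1, 1 − 0.809 + 0.028) = min(1, 0.219) = 0.219
(p ⇒ q) ⇒ r = min(1, 1 − 0.219 + 0.517) = min(1, 1.298) = 1.000

1.000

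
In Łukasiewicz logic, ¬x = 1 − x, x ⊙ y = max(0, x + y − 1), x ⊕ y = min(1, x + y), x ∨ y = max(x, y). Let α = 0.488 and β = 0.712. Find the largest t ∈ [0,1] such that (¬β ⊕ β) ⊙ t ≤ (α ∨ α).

0.488

¬β = 1 − 0.712 = 0.288
¬β ⊕ β = min(1, 0.288 + 0.712) = min(1, 1.000) = 1.000
So the left factor is ¬β ⊕ β = 1.000.
α ∨ α = max(0.488, 0.488) = 0.488
So the right-hand bound is α ∨ α = 0.488.
The residuum of the Łukasiewicz t-norm gives the supremum: min(1, 1 − 1.000 + 0.488).
1 − 1.000 + 0.488 = 0.488, so t = min(1, 0.488) = 0.488.
Check: 1.000 ⊙ 0.488 = max(0, 0.488) = 0.488 ≤ 0.488.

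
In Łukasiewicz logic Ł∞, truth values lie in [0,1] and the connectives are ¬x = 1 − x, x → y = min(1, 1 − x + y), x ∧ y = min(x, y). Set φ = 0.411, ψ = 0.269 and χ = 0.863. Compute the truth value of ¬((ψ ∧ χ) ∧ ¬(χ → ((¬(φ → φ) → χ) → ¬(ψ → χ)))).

0.731

ψ ∧ χ = min(0.269, 0.863) = 0.269
φ → φ = min(1, 1 − 0.411 + 0.411) = min(1, 1.000) = 1.000
¬(φ → φ) = 1 − 1.000 = 0.000
¬(φ → φ) → χ = min(1, 1 − 0.000 + 0.863) = min(1, 1.863) = 1.000
ψ → χ = min(1, 1 − 0.269 + 0.863) = min(1, 1.594) = 1.000
¬(ψ → χ) = 1 − 1.000 = 0.000
(¬(φ → φ) → χ) → ¬(ψ → χ) = min(1, 1 − 1.000 + 0.000) = min(1, 0.000) = 0.000
χ → ((¬(φ → φ) → χ) → ¬(ψ → χ)) = min(1, 1 − 0.863 + 0.000) = min(1, 0.137) = 0.137
¬(χ → ((¬(φ → φ) → χ) → ¬(ψ → χ))) = 1 − 0.137 = 0.863
(ψ ∧ χ) ∧ ¬(χ → ((¬(φ → φ) → χ) → ¬(ψ → χ))) = min(0.269, 0.863) = 0.269
¬((ψ ∧ χ) ∧ ¬(χ → ((¬(φ → φ) → χ) → ¬(ψ → χ)))) = 1 − 0.269 = 0.731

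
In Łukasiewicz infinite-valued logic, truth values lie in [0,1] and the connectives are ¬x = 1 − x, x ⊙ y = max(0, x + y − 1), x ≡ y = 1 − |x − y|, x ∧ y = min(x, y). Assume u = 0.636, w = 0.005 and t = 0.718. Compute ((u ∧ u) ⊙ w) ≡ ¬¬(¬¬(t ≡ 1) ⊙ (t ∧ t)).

u ∧ u = min(0.636, 0.636) = 0.636
(u ∧ u) ⊙ w = max(0, 0.636 + 0.005 − 1) = max(0, -0.359) = 0.000
t ≡ 1 = 1 − |0.718 − 1.000| = 1 − 0.282 = 0.718
¬(t ≡ 1) = 1 − 0.718 = 0.282
¬¬(t ≡ 1) = 1 − 0.282 = 0.718
t ∧ t = min(0.718, 0.718) = 0.718
¬¬(t ≡ 1) ⊙ (t ∧ t) = max(0, 0.718 + 0.718 − 1) = max(0, 0.436) = 0.436
¬(¬¬(t ≡ 1) ⊙ (t ∧ t)) = 1 − 0.436 = 0.564
¬¬(¬¬(t ≡ 1) ⊙ (t ∧ t)) = 1 − 0.564 = 0.436
((u ∧ u) ⊙ w) ≡ ¬¬(¬¬(t ≡ 1) ⊙ (t ∧ t)) = 1 − |0.000 − 0.436| = 1 − 0.436 = 0.564

0.564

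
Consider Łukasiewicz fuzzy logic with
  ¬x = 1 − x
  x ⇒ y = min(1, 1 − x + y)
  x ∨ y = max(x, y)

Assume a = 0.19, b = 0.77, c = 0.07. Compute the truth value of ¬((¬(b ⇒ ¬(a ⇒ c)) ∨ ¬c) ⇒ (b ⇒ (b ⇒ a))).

0.28

a ⇒ c = min(1, 1 − 0.19 + 0.07) = min(1, 0.88) = 0.88
¬(a ⇒ c) = 1 − 0.88 = 0.12
b ⇒ ¬(a ⇒ c) = min(1, 1 − 0.77 + 0.12) = min(1, 0.35) = 0.35
¬(b ⇒ ¬(a ⇒ c)) = 1 − 0.35 = 0.65
¬c = 1 − 0.07 = 0.93
¬(b ⇒ ¬(a ⇒ c)) ∨ ¬c = max(0.65, 0.93) = 0.93
b ⇒ a = min(1, 1 − 0.77 + 0.19) = min(1, 0.42) = 0.42
b ⇒ (b ⇒ a) = min(1, 1 − 0.77 + 0.42) = min(1, 0.65) = 0.65
(¬(b ⇒ ¬(a ⇒ c)) ∨ ¬c) ⇒ (b ⇒ (b ⇒ a)) = min(1, 1 − 0.93 + 0.65) = min(1, 0.72) = 0.72
¬((¬(b ⇒ ¬(a ⇒ c)) ∨ ¬c) ⇒ (b ⇒ (b ⇒ a))) = 1 − 0.72 = 0.28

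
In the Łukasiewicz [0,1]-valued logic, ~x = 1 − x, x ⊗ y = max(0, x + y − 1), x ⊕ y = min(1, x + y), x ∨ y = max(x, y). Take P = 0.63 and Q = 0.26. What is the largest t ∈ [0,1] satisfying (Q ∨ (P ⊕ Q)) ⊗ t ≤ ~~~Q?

P ⊕ Q = min(1, 0.63 + 0.26) = min(1, 0.89) = 0.89
Q ∨ (P ⊕ Q) = max(0.26, 0.89) = 0.89
So the left factor is Q ∨ (P ⊕ Q) = 0.89.
~Q = 1 − 0.26 = 0.74
~~Q = 1 − 0.74 = 0.26
~~~Q = 1 − 0.26 = 0.74
So the right-hand bound is ~~~Q = 0.74.
The residuum of the Łukasiewicz t-norm gives the supremum: min(1, 1 − 0.89 + 0.74).
1 − 0.89 + 0.74 = 0.85, so t = min(1, 0.85) = 0.85.
Check: 0.89 ⊗ 0.85 = max(0, 0.74) = 0.74 ≤ 0.74.

0.85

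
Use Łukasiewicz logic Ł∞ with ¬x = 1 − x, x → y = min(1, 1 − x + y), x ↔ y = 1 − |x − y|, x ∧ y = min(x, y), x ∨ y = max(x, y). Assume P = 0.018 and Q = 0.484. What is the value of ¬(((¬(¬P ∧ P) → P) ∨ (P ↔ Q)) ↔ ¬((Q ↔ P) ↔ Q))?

0.484

¬P = 1 − 0.018 = 0.982
¬P ∧ P = min(0.982, 0.018) = 0.018
¬(¬P ∧ P) = 1 − 0.018 = 0.982
¬(¬P ∧ P) → P = min(1, 1 − 0.982 + 0.018) = min(1, 0.036) = 0.036
P ↔ Q = 1 − |0.018 − 0.484| = 1 − 0.466 = 0.534
(¬(¬P ∧ P) → P) ∨ (P ↔ Q) = max(0.036, 0.534) = 0.534
Q ↔ P = 1 − |0.484 − 0.018| = 1 − 0.466 = 0.534
(Q ↔ P) ↔ Q = 1 − |0.534 − 0.484| = 1 − 0.050 = 0.950
¬((Q ↔ P) ↔ Q) = 1 − 0.950 = 0.050
((¬(¬P ∧ P) → P) ∨ (P ↔ Q)) ↔ ¬((Q ↔ P) ↔ Q) = 1 − |0.534 − 0.050| = 1 − 0.484 = 0.516
¬(((¬(¬P ∧ P) → P) ∨ (P ↔ Q)) ↔ ¬((Q ↔ P) ↔ Q)) = 1 − 0.516 = 0.484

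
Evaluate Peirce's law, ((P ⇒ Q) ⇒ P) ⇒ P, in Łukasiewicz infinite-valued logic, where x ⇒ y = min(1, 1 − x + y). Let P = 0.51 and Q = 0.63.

1.00

P ⇒ Q = min(1, 1 − 0.51 + 0.63) = min(1, 1.12) = 1.00
(P ⇒ Q) ⇒ P = min(1, 1 − 1.00 + 0.51) = min(1, 0.51) = 0.51
((P ⇒ Q) ⇒ P) ⇒ P = min(1, 1 − 0.51 + 0.51) = min(1, 1.00) = 1.00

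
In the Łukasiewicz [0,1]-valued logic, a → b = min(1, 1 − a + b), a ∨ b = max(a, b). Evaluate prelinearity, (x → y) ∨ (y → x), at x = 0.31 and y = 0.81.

x → y = min(1, 1 − 0.31 + 0.81) = min(1, 1.50) = 1.00
y → x = min(1, 1 − 0.81 + 0.31) = min(1, 0.50) = 0.50
(x → y) ∨ (y → x) = max(1.00, 0.50) = 1.00
(As expected: a Ł∞-tautology — holds in every MV-chain.)

1.00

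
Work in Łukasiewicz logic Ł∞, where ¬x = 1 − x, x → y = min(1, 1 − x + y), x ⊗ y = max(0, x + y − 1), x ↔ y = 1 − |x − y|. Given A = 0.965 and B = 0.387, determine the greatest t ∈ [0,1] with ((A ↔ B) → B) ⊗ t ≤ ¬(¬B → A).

0.035

A ↔ B = 1 − |0.965 − 0.387| = 1 − 0.578 = 0.422
(A ↔ B) → B = min(1, 1 − 0.422 + 0.387) = min(1, 0.965) = 0.965
So the left factor is (A ↔ B) → B = 0.965.
¬B = 1 − 0.387 = 0.613
¬B → A = min(1, 1 − 0.613 + 0.965) = min(1, 1.352) = 1.000
¬(¬B → A) = 1 − 1.000 = 0.000
So the right-hand bound is ¬(¬B → A) = 0.000.
The residuum of the Łukasiewicz t-norm gives the supremum: min(1, 1 − 0.965 + 0.000).
1 − 0.965 + 0.000 = 0.035, so t = min(1, 0.035) = 0.035.
Check: 0.965 ⊗ 0.035 = max(0, 0.000) = 0.000 ≤ 0.000.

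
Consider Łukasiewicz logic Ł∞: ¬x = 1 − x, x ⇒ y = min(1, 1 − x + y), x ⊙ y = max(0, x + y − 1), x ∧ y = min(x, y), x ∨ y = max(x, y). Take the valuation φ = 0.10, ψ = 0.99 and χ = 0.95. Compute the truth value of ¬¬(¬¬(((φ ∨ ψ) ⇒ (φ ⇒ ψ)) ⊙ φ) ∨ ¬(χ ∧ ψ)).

0.10

φ ∨ ψ = max(0.10, 0.99) = 0.99
φ ⇒ ψ = min(1, 1 − 0.10 + 0.99) = min(1, 1.89) = 1.00
(φ ∨ ψ) ⇒ (φ ⇒ ψ) = min(1, 1 − 0.99 + 1.00) = min(1, 1.01) = 1.00
((φ ∨ ψ) ⇒ (φ ⇒ ψ)) ⊙ φ = max(0, 1.00 + 0.10 − 1) = max(0, 0.10) = 0.10
¬(((φ ∨ ψ) ⇒ (φ ⇒ ψ)) ⊙ φ) = 1 − 0.10 = 0.90
¬¬(((φ ∨ ψ) ⇒ (φ ⇒ ψ)) ⊙ φ) = 1 − 0.90 = 0.10
χ ∧ ψ = min(0.95, 0.99) = 0.95
¬(χ ∧ ψ) = 1 − 0.95 = 0.05
¬¬(((φ ∨ ψ) ⇒ (φ ⇒ ψ)) ⊙ φ) ∨ ¬(χ ∧ ψ) = max(0.10, 0.05) = 0.10
¬(¬¬(((φ ∨ ψ) ⇒ (φ ⇒ ψ)) ⊙ φ) ∨ ¬(χ ∧ ψ)) = 1 − 0.10 = 0.90
¬¬(¬¬(((φ ∨ ψ) ⇒ (φ ⇒ ψ)) ⊙ φ) ∨ ¬(χ ∧ ψ)) = 1 − 0.90 = 0.10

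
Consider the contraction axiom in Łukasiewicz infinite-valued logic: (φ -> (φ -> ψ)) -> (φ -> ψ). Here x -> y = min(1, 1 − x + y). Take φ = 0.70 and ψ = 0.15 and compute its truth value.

φ -> ψ = min(1, 1 − 0.70 + 0.15) = min(1, 0.45) = 0.45
φ -> (φ -> ψ) = min(1, 1 − 0.70 + 0.45) = min(1, 0.75) = 0.75
(φ -> (φ -> ψ)) -> (φ -> ψ) = min(1, 1 − 0.75 + 0.45) = min(1, 0.70) = 0.70
(The value 0.70 < 1 shows this instance is not satisfied; fails in Ł∞ (the t-norm is not idempotent).)

0.70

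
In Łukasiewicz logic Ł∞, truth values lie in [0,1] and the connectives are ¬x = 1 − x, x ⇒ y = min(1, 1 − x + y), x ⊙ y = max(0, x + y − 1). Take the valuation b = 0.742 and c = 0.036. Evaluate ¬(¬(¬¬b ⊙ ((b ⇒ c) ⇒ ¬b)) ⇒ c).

0.258

¬b = 1 − 0.742 = 0.258
¬¬b = 1 − 0.258 = 0.742
b ⇒ c = min(1, 1 − 0.742 + 0.036) = min(1, 0.294) = 0.294
(b ⇒ c) ⇒ ¬b = min(1, 1 − 0.294 + 0.258) = min(1, 0.964) = 0.964
¬¬b ⊙ ((b ⇒ c) ⇒ ¬b) = max(0, 0.742 + 0.964 − 1) = max(0, 0.706) = 0.706
¬(¬¬b ⊙ ((b ⇒ c) ⇒ ¬b)) = 1 − 0.706 = 0.294
¬(¬¬b ⊙ ((b ⇒ c) ⇒ ¬b)) ⇒ c = min(1, 1 − 0.294 + 0.036) = min(1, 0.742) = 0.742
¬(¬(¬¬b ⊙ ((b ⇒ c) ⇒ ¬b)) ⇒ c) = 1 − 0.742 = 0.258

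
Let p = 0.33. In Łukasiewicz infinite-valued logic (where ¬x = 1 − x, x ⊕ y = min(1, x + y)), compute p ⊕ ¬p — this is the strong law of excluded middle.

1.00

¬p = 1 − 0.33 = 0.67
p ⊕ ¬p = min(1, 0.33 + 0.67) = min(1, 1.00) = 1.00
(As expected: always 1 in Ł∞ since a ⊕ (1−a) = 1.)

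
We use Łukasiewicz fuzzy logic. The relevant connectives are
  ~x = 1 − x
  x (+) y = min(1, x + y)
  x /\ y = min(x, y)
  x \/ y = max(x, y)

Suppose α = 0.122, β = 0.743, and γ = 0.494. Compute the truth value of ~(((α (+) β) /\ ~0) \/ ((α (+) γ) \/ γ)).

α (+) β = min(1, 0.122 + 0.743) = min(1, 0.865) = 0.865
~0 = 1 − 0.000 = 1.000
(α (+) β) /\ ~0 = min(0.865, 1.000) = 0.865
α (+) γ = min(1, 0.122 + 0.494) = min(1, 0.616) = 0.616
(α (+) γ) \/ γ = max(0.616, 0.494) = 0.616
((α (+) β) /\ ~0) \/ ((α (+) γ) \/ γ) = max(0.865, 0.616) = 0.865
~(((α (+) β) /\ ~0) \/ ((α (+) γ) \/ γ)) = 1 − 0.865 = 0.135

0.135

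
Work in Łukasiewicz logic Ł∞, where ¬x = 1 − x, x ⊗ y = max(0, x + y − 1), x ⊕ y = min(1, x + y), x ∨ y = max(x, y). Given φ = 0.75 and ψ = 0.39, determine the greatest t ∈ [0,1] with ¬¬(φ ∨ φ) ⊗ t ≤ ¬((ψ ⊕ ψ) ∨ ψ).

φ ∨ φ = max(0.75, 0.75) = 0.75
¬(φ ∨ φ) = 1 − 0.75 = 0.25
¬¬(φ ∨ φ) = 1 − 0.25 = 0.75
So the left factor is ¬¬(φ ∨ φ) = 0.75.
ψ ⊕ ψ = min(1, 0.39 + 0.39) = min(1, 0.78) = 0.78
(ψ ⊕ ψ) ∨ ψ = max(0.78, 0.39) = 0.78
¬((ψ ⊕ ψ) ∨ ψ) = 1 − 0.78 = 0.22
So the right-hand bound is ¬((ψ ⊕ ψ) ∨ ψ) = 0.22.
The residuum of the Łukasiewicz t-norm gives the supremum: min(1, 1 − 0.75 + 0.22).
1 − 0.75 + 0.22 = 0.47, so t = min(1, 0.47) = 0.47.
Check: 0.75 ⊗ 0.47 = max(0, 0.22) = 0.22 ≤ 0.22.

0.47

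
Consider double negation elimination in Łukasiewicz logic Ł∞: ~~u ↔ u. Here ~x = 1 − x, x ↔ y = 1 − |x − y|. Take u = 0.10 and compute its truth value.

1.00

~u = 1 − 0.10 = 0.90
~~u = 1 − 0.90 = 0.10
~~u ↔ u = 1 − |0.10 − 0.10| = 1 − 0.00 = 1.00
(As expected: always 1 in Ł∞ since negation is involutive.)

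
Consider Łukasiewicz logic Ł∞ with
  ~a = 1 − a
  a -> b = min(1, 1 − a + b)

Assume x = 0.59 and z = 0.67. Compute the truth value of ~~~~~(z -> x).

0.08

z -> x = min(1, 1 − 0.67 + 0.59) = min(1, 0.92) = 0.92
~(z -> x) = 1 − 0.92 = 0.08
~~(z -> x) = 1 − 0.08 = 0.92
~~~(z -> x) = 1 − 0.92 = 0.08
~~~~(z -> x) = 1 − 0.08 = 0.92
~~~~~(z -> x) = 1 − 0.92 = 0.08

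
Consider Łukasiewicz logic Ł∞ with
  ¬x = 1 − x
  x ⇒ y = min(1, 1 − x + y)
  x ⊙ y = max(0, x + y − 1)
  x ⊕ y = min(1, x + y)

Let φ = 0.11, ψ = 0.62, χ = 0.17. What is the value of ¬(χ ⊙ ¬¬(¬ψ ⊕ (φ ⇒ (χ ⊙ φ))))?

¬ψ = 1 − 0.62 = 0.38
χ ⊙ φ = max(0, 0.17 + 0.11 − 1) = max(0, -0.72) = 0.00
φ ⇒ (χ ⊙ φ) = min(1, 1 − 0.11 + 0.00) = min(1, 0.89) = 0.89
¬ψ ⊕ (φ ⇒ (χ ⊙ φ)) = min(1, 0.38 + 0.89) = min(1, 1.27) = 1.00
¬(¬ψ ⊕ (φ ⇒ (χ ⊙ φ))) = 1 − 1.00 = 0.00
¬¬(¬ψ ⊕ (φ ⇒ (χ ⊙ φ))) = 1 − 0.00 = 1.00
χ ⊙ ¬¬(¬ψ ⊕ (φ ⇒ (χ ⊙ φ))) = max(0, 0.17 + 1.00 − 1) = max(0, 0.17) = 0.17
¬(χ ⊙ ¬¬(¬ψ ⊕ (φ ⇒ (χ ⊙ φ)))) = 1 − 0.17 = 0.83

0.83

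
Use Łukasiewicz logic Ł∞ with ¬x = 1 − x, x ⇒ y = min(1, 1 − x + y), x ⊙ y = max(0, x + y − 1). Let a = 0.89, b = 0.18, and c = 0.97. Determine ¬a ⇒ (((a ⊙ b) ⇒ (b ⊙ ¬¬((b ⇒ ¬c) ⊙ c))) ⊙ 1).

¬a = 1 − 0.89 = 0.11
a ⊙ b = max(0, 0.89 + 0.18 − 1) = max(0, 0.07) = 0.07
¬c = 1 − 0.97 = 0.03
b ⇒ ¬c = min(1, 1 − 0.18 + 0.03) = min(1, 0.85) = 0.85
(b ⇒ ¬c) ⊙ c = max(0, 0.85 + 0.97 − 1) = max(0, 0.82) = 0.82
¬((b ⇒ ¬c) ⊙ c) = 1 − 0.82 = 0.18
¬¬((b ⇒ ¬c) ⊙ c) = 1 − 0.18 = 0.82
b ⊙ ¬¬((b ⇒ ¬c) ⊙ c) = max(0, 0.18 + 0.82 − 1) = max(0, 0.00) = 0.00
(a ⊙ b) ⇒ (b ⊙ ¬¬((b ⇒ ¬c) ⊙ c)) = min(1, 1 − 0.07 + 0.00) = min(1, 0.93) = 0.93
((a ⊙ b) ⇒ (b ⊙ ¬¬((b ⇒ ¬c) ⊙ c))) ⊙ 1 = max(0, 0.93 + 1.00 − 1) = max(0, 0.93) = 0.93
¬a ⇒ (((a ⊙ b) ⇒ (b ⊙ ¬¬((b ⇒ ¬c) ⊙ c))) ⊙ 1) = min(1, 1 − 0.11 + 0.93) = min(1, 1.82) = 1.00

1.00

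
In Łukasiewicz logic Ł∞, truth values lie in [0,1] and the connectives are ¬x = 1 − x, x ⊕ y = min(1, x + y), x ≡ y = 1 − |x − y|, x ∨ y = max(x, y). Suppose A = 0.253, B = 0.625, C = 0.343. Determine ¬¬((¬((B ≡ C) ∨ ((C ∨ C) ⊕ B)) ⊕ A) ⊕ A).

B ≡ C = 1 − |0.625 − 0.343| = 1 − 0.282 = 0.718
C ∨ C = max(0.343, 0.343) = 0.343
(C ∨ C) ⊕ B = min(1, 0.343 + 0.625) = min(1, 0.968) = 0.968
(B ≡ C) ∨ ((C ∨ C) ⊕ B) = max(0.718, 0.968) = 0.968
¬((B ≡ C) ∨ ((C ∨ C) ⊕ B)) = 1 − 0.968 = 0.032
¬((B ≡ C) ∨ ((C ∨ C) ⊕ B)) ⊕ A = min(1, 0.032 + 0.253) = min(1, 0.285) = 0.285
(¬((B ≡ C) ∨ ((C ∨ C) ⊕ B)) ⊕ A) ⊕ A = min(1, 0.285 + 0.253) = min(1, 0.538) = 0.538
¬((¬((B ≡ C) ∨ ((C ∨ C) ⊕ B)) ⊕ A) ⊕ A) = 1 − 0.538 = 0.462
¬¬((¬((B ≡ C) ∨ ((C ∨ C) ⊕ B)) ⊕ A) ⊕ A) = 1 − 0.462 = 0.538

0.538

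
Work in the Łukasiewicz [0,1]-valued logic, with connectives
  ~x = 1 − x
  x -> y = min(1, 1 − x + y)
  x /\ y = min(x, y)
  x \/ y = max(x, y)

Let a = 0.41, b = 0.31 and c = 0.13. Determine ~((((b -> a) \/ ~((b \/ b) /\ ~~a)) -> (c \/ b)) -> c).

b -> a = min(1, 1 − 0.31 + 0.41) = min(1, 1.10) = 1.00
b \/ b = max(0.31, 0.31) = 0.31
~a = 1 − 0.41 = 0.59
~~a = 1 − 0.59 = 0.41
(b \/ b) /\ ~~a = min(0.31, 0.41) = 0.31
~((b \/ b) /\ ~~a) = 1 − 0.31 = 0.69
(b -> a) \/ ~((b \/ b) /\ ~~a) = max(1.00, 0.69) = 1.00
c \/ b = max(0.13, 0.31) = 0.31
((b -> a) \/ ~((b \/ b) /\ ~~a)) -> (c \/ b) = min(1, 1 − 1.00 + 0.31) = min(1, 0.31) = 0.31
(((b -> a) \/ ~((b \/ b) /\ ~~a)) -> (c \/ b)) -> c = min(1, 1 − 0.31 + 0.13) = min(1, 0.82) = 0.82
~((((b -> a) \/ ~((b \/ b) /\ ~~a)) -> (c \/ b)) -> c) = 1 − 0.82 = 0.18

0.18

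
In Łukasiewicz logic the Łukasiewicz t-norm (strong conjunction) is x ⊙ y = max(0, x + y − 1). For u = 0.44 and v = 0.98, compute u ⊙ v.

u ⊙ v = max(0, 0.44 + 0.98 − 1) = max(0, 0.42) = 0.42
For comparison, the Gödel (minimum) t-norm min(x, y) would give 0.44.

0.42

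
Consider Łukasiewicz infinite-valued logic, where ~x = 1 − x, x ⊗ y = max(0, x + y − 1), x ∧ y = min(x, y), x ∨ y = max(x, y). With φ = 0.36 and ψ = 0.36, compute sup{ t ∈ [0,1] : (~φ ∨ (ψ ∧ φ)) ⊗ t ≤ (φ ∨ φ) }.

0.72

~φ = 1 − 0.36 = 0.64
ψ ∧ φ = min(0.36, 0.36) = 0.36
~φ ∨ (ψ ∧ φ) = max(0.64, 0.36) = 0.64
So the left factor is ~φ ∨ (ψ ∧ φ) = 0.64.
φ ∨ φ = max(0.36, 0.36) = 0.36
So the right-hand bound is φ ∨ φ = 0.36.
The residuum of the Łukasiewicz t-norm gives the supremum: min(1, 1 − 0.64 + 0.36).
1 − 0.64 + 0.36 = 0.72, so t = min(1, 0.72) = 0.72.
Check: 0.64 ⊗ 0.72 = max(0, 0.36) = 0.36 ≤ 0.36.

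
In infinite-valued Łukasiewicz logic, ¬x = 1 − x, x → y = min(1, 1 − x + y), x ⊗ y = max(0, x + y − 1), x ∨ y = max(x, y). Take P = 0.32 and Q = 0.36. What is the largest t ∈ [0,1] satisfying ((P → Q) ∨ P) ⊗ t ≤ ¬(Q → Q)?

0.00

P → Q = min(1, 1 − 0.32 + 0.36) = min(1, 1.04) = 1.00
(P → Q) ∨ P = max(1.00, 0.32) = 1.00
So the left factor is (P → Q) ∨ P = 1.00.
Q → Q = min(1, 1 − 0.36 + 0.36) = min(1, 1.00) = 1.00
¬(Q → Q) = 1 − 1.00 = 0.00
So the right-hand bound is ¬(Q → Q) = 0.00.
The residuum of the Łukasiewicz t-norm gives the supremum: min(1, 1 − 1.00 + 0.00).
1 − 1.00 + 0.00 = 0.00, so t = min(1, 0.00) = 0.00.
Check: 1.00 ⊗ 0.00 = max(0, 0.00) = 0.00 ≤ 0.00.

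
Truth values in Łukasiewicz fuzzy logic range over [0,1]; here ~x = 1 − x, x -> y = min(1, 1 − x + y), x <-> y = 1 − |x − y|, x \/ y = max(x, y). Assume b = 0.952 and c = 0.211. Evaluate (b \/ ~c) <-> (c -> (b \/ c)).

~c = 1 − 0.211 = 0.789
b \/ ~c = max(0.952, 0.789) = 0.952
b \/ c = max(0.952, 0.211) = 0.952
c -> (b \/ c) = min(1, 1 − 0.211 + 0.952) = min(1, 1.741) = 1.000
(b \/ ~c) <-> (c -> (b \/ c)) = 1 − |0.952 − 1.000| = 1 − 0.048 = 0.952

0.952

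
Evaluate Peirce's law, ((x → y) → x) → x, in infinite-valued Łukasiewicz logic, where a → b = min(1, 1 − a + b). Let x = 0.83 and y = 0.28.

x → y = min(1, 1 − 0.83 + 0.28) = min(1, 0.45) = 0.45
(x → y) → x = min(1, 1 − 0.45 + 0.83) = min(1, 1.38) = 1.00
((x → y) → x) → x = min(1, 1 − 1.00 + 0.83) = min(1, 0.83) = 0.83
(The value 0.83 < 1 shows this instance is not satisfied; not a Ł∞-tautology in general.)

0.83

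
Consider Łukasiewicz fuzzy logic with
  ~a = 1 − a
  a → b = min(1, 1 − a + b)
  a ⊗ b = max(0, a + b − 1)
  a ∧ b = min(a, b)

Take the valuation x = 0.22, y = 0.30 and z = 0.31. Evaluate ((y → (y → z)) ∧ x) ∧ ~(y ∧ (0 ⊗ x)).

0.22

y → z = min(1, 1 − 0.30 + 0.31) = min(1, 1.01) = 1.00
y → (y → z) = min(1, 1 − 0.30 + 1.00) = min(1, 1.70) = 1.00
(y → (y → z)) ∧ x = min(1.00, 0.22) = 0.22
0 ⊗ x = max(0, 0.00 + 0.22 − 1) = max(0, -0.78) = 0.00
y ∧ (0 ⊗ x) = min(0.30, 0.00) = 0.00
~(y ∧ (0 ⊗ x)) = 1 − 0.00 = 1.00
((y → (y → z)) ∧ x) ∧ ~(y ∧ (0 ⊗ x)) = min(0.22, 1.00) = 0.22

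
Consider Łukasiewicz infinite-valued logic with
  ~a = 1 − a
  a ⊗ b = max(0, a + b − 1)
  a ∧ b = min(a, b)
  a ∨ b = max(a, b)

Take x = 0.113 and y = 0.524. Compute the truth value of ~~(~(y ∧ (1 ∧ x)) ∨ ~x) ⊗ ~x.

0.774

1 ∧ x = min(1.000, 0.113) = 0.113
y ∧ (1 ∧ x) = min(0.524, 0.113) = 0.113
~(y ∧ (1 ∧ x)) = 1 − 0.113 = 0.887
~x = 1 − 0.113 = 0.887
~(y ∧ (1 ∧ x)) ∨ ~x = max(0.887, 0.887) = 0.887
~(~(y ∧ (1 ∧ x)) ∨ ~x) = 1 − 0.887 = 0.113
~~(~(y ∧ (1 ∧ x)) ∨ ~x) = 1 − 0.113 = 0.887
~~(~(y ∧ (1 ∧ x)) ∨ ~x) ⊗ ~x = max(0, 0.887 + 0.887 − 1) = max(0, 0.774) = 0.774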